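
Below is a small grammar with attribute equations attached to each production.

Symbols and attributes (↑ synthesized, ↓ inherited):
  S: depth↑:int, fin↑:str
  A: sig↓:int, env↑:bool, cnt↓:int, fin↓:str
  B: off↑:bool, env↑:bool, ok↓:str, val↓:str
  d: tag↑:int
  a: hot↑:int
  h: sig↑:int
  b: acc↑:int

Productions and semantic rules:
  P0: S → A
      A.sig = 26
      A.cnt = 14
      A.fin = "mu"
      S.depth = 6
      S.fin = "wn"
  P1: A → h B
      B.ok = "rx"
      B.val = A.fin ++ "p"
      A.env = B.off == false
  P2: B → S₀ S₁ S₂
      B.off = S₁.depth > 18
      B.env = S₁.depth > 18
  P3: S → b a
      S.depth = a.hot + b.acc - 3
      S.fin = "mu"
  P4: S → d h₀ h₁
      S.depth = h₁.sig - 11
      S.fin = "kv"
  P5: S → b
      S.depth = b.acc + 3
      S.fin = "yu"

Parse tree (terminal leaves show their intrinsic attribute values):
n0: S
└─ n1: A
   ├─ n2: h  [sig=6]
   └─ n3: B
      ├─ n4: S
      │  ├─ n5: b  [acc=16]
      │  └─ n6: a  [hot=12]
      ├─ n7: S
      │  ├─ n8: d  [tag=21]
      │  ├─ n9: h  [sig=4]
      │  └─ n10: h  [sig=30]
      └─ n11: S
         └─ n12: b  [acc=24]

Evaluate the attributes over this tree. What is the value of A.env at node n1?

false

1. n1.sig = 26  [26]
2. n1.cnt = 14  [14]
3. n1.fin = "mu"  ["mu"]
4. n2.sig = 6  [terminal]
5. n3.ok = "rx"  ["rx"]
6. n3.val = "mup"  [A.fin ++ "p"]
7. n5.acc = 16  [terminal]
8. n6.hot = 12  [terminal]
9. n4.depth = 25  [a.hot + b.acc - 3]
10. n4.fin = "mu"  ["mu"]
11. n8.tag = 21  [terminal]
12. n9.sig = 4  [terminal]
13. n10.sig = 30  [terminal]
14. n7.depth = 19  [h₁.sig - 11]
15. n7.fin = "kv"  ["kv"]
16. n12.acc = 24  [terminal]
17. n11.depth = 27  [b.acc + 3]
18. n11.fin = "yu"  ["yu"]
19. n3.off = true  [S₁.depth > 18]
20. n3.env = true  [S₁.depth > 18]
21. n1.env = false  [B.off == false]
22. n0.depth = 6  [6]
23. n0.fin = "wn"  ["wn"]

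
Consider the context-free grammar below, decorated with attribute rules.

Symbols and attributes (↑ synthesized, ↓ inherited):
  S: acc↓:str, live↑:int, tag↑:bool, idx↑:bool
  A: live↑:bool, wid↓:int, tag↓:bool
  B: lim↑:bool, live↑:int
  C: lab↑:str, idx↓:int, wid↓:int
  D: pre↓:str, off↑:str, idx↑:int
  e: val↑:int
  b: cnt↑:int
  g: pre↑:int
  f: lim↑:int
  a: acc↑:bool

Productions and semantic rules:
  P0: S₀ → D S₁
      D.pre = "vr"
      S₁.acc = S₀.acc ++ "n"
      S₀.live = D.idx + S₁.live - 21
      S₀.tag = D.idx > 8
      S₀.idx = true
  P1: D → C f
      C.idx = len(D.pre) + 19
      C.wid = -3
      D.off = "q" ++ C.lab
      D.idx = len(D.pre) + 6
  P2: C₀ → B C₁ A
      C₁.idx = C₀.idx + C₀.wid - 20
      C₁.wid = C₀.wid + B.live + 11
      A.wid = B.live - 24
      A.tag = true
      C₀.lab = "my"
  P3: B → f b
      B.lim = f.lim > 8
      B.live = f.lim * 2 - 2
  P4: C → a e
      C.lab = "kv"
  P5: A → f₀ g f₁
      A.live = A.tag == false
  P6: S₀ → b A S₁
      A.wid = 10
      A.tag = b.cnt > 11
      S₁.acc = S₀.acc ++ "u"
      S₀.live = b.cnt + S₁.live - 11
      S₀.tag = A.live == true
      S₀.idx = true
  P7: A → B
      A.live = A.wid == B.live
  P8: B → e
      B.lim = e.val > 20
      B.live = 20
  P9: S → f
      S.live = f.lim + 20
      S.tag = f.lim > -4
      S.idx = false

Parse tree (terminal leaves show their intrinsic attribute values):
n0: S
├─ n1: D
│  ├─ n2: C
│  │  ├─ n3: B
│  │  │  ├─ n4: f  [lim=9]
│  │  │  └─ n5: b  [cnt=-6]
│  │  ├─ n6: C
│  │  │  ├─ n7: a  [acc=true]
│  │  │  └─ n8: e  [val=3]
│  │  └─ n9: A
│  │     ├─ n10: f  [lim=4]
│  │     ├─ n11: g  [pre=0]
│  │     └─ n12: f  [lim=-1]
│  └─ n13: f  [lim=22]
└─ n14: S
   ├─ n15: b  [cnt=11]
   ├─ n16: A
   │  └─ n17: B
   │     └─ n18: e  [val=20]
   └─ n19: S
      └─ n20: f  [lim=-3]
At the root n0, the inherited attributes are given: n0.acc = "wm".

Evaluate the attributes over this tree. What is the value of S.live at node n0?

1. n0.acc = "wm"  [given at root]
2. n1.pre = "vr"  ["vr"]
3. n2.idx = 21  [len(D.pre) + 19]
4. n2.wid = -3  [-3]
5. n4.lim = 9  [terminal]
6. n5.cnt = -6  [terminal]
7. n3.lim = true  [f.lim > 8]
8. n3.live = 16  [f.lim * 2 - 2]
9. n6.idx = -2  [C₀.idx + C₀.wid - 20]
10. n6.wid = 24  [C₀.wid + B.live + 11]
11. n7.acc = true  [terminal]
12. n8.val = 3  [terminal]
13. n6.lab = "kv"  ["kv"]
14. n9.wid = -8  [B.live - 24]
15. n9.tag = true  [true]
16. n10.lim = 4  [terminal]
17. n11.pre = 0  [terminal]
18. n12.lim = -1  [terminal]
19. n9.live = false  [A.tag == false]
20. n2.lab = "my"  ["my"]
21. n13.lim = 22  [terminal]
22. n1.off = "qmy"  ["q" ++ C.lab]
23. n1.idx = 8  [len(D.pre) + 6]
24. n14.acc = "wmn"  [S₀.acc ++ "n"]
25. n15.cnt = 11  [terminal]
26. n16.wid = 10  [10]
27. n16.tag = false  [b.cnt > 11]
28. n18.val = 20  [terminal]
29. n17.lim = false  [e.val > 20]
30. n17.live = 20  [20]
31. n16.live = false  [A.wid == B.live]
32. n19.acc = "wmnu"  [S₀.acc ++ "u"]
33. n20.lim = -3  [terminal]
34. n19.live = 17  [f.lim + 20]
35. n19.tag = true  [f.lim > -4]
36. n19.idx = false  [false]
37. n14.live = 17  [b.cnt + S₁.live - 11]
38. n14.tag = false  [A.live == true]
39. n14.idx = true  [true]
40. n0.live = 4  [D.idx + S₁.live - 21]
41. n0.tag = false  [D.idx > 8]
42. n0.idx = true  [true]

4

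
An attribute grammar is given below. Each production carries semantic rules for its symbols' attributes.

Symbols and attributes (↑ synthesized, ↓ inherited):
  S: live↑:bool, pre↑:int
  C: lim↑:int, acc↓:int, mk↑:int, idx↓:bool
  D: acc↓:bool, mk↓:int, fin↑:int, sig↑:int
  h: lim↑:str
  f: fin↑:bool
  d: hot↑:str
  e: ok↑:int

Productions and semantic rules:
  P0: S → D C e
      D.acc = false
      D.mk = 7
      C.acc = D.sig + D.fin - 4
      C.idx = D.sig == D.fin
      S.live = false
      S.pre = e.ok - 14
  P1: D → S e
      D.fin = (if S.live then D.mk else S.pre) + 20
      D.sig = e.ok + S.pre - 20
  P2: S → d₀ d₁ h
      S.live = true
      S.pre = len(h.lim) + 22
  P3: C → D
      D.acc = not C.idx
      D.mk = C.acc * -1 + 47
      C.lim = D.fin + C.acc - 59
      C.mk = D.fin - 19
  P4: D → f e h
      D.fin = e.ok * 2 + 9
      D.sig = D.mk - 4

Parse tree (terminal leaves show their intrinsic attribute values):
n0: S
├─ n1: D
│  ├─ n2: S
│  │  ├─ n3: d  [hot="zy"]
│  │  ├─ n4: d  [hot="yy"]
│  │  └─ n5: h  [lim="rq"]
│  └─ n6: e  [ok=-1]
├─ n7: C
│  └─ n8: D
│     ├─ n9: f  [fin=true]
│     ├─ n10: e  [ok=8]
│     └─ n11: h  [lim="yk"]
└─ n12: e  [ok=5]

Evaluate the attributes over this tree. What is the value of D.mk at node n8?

21

1. n1.acc = false  [false]
2. n1.mk = 7  [7]
3. n3.hot = "zy"  [terminal]
4. n4.hot = "yy"  [terminal]
5. n5.lim = "rq"  [terminal]
6. n2.live = true  [true]
7. n2.pre = 24  [len(h.lim) + 22]
8. n6.ok = -1  [terminal]
9. n1.fin = 27  [(if S.live then D.mk else S.pre) + 20]
10. n1.sig = 3  [e.ok + S.pre - 20]
11. n7.acc = 26  [D.sig + D.fin - 4]
12. n7.idx = false  [D.sig == D.fin]
13. n8.acc = true  [not C.idx]
14. n8.mk = 21  [C.acc * -1 + 47]
15. n9.fin = true  [terminal]
16. n10.ok = 8  [terminal]
17. n11.lim = "yk"  [terminal]
18. n8.fin = 25  [e.ok * 2 + 9]
19. n8.sig = 17  [D.mk - 4]
20. n7.lim = -8  [D.fin + C.acc - 59]
21. n7.mk = 6  [D.fin - 19]
22. n12.ok = 5  [terminal]
23. n0.live = false  [false]
24. n0.pre = -9  [e.ok - 14]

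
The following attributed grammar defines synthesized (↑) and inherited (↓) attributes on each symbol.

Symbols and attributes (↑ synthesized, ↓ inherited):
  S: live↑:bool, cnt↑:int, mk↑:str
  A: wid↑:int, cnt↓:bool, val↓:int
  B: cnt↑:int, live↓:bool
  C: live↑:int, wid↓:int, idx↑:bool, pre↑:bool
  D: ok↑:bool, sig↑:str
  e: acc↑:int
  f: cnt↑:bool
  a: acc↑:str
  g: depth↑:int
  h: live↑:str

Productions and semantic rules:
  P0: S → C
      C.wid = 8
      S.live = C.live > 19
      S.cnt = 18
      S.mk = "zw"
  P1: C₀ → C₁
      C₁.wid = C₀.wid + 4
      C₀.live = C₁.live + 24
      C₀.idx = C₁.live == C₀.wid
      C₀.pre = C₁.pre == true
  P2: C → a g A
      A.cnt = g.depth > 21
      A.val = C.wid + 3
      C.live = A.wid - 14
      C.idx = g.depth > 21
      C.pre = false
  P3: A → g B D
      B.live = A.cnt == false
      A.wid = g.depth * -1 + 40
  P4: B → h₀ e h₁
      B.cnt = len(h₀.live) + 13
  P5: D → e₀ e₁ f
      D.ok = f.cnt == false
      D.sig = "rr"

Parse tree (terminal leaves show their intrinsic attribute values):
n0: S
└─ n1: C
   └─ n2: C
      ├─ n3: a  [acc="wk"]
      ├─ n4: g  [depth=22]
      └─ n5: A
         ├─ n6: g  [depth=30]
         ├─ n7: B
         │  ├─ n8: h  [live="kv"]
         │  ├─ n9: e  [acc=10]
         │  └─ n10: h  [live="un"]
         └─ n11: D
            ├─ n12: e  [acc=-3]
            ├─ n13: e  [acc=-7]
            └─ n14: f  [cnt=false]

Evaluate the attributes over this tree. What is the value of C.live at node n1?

1. n1.wid = 8  [8]
2. n2.wid = 12  [C₀.wid + 4]
3. n3.acc = "wk"  [terminal]
4. n4.depth = 22  [terminal]
5. n5.cnt = true  [g.depth > 21]
6. n5.val = 15  [C.wid + 3]
7. n6.depth = 30  [terminal]
8. n7.live = false  [A.cnt == false]
9. n8.live = "kv"  [terminal]
10. n9.acc = 10  [terminal]
11. n10.live = "un"  [terminal]
12. n7.cnt = 15  [len(h₀.live) + 13]
13. n12.acc = -3  [terminal]
14. n13.acc = -7  [terminal]
15. n14.cnt = false  [terminal]
16. n11.ok = true  [f.cnt == false]
17. n11.sig = "rr"  ["rr"]
18. n5.wid = 10  [g.depth * -1 + 40]
19. n2.live = -4  [A.wid - 14]
20. n2.idx = true  [g.depth > 21]
21. n2.pre = false  [false]
22. n1.live = 20  [C₁.live + 24]
23. n1.idx = false  [C₁.live == C₀.wid]
24. n1.pre = false  [C₁.pre == true]
25. n0.live = true  [C.live > 19]
26. n0.cnt = 18  [18]
27. n0.mk = "zw"  ["zw"]

20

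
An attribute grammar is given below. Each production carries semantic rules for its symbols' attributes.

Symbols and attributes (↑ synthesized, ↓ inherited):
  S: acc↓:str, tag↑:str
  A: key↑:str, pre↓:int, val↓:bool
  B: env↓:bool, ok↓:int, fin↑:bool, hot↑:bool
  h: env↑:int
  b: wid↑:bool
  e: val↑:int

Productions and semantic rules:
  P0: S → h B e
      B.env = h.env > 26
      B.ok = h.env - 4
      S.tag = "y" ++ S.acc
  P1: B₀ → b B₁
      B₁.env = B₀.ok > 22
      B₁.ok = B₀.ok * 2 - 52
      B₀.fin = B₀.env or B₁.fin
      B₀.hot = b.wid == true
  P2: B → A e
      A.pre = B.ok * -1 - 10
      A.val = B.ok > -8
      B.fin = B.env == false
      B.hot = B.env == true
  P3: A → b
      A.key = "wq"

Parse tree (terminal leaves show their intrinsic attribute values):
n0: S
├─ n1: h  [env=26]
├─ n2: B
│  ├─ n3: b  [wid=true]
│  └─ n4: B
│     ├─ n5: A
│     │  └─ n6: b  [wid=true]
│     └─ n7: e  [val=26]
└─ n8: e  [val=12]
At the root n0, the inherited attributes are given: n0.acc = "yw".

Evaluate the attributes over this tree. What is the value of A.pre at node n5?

-2

1. n0.acc = "yw"  [given at root]
2. n1.env = 26  [terminal]
3. n2.env = false  [h.env > 26]
4. n2.ok = 22  [h.env - 4]
5. n3.wid = true  [terminal]
6. n4.env = false  [B₀.ok > 22]
7. n4.ok = -8  [B₀.ok * 2 - 52]
8. n5.pre = -2  [B.ok * -1 - 10]
9. n5.val = false  [B.ok > -8]
10. n6.wid = true  [terminal]
11. n5.key = "wq"  ["wq"]
12. n7.val = 26  [terminal]
13. n4.fin = true  [B.env == false]
14. n4.hot = false  [B.env == true]
15. n2.fin = true  [B₀.env or B₁.fin]
16. n2.hot = true  [b.wid == true]
17. n8.val = 12  [terminal]
18. n0.tag = "yyw"  ["y" ++ S.acc]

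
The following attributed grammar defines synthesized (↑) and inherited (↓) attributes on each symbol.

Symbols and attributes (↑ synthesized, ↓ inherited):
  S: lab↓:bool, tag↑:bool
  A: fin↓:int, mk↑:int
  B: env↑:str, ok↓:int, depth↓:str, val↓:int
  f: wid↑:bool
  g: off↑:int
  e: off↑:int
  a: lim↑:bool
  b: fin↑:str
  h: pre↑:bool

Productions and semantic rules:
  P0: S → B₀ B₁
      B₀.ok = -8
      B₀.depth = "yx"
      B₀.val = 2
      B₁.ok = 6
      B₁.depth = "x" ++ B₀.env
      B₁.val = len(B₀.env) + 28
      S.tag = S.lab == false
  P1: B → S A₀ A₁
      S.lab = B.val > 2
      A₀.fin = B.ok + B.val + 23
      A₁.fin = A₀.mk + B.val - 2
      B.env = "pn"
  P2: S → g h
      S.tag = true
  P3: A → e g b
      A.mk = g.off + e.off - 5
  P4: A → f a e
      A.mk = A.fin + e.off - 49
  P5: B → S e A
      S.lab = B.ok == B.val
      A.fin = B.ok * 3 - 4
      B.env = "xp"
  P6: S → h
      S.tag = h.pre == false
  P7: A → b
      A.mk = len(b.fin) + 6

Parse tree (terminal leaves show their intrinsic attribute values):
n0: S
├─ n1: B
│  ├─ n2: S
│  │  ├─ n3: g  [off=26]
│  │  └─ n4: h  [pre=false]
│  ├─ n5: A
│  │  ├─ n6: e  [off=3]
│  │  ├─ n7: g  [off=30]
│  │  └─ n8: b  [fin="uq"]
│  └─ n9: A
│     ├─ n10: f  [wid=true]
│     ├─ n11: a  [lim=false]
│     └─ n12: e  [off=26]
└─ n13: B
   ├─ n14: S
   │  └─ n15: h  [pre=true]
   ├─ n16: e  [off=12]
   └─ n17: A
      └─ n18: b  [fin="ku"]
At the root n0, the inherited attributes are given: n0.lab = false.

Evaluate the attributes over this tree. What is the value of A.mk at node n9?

1. n0.lab = false  [given at root]
2. n1.ok = -8  [-8]
3. n1.depth = "yx"  ["yx"]
4. n1.val = 2  [2]
5. n2.lab = false  [B.val > 2]
6. n3.off = 26  [terminal]
7. n4.pre = false  [terminal]
8. n2.tag = true  [true]
9. n5.fin = 17  [B.ok + B.val + 23]
10. n6.off = 3  [terminal]
11. n7.off = 30  [terminal]
12. n8.fin = "uq"  [terminal]
13. n5.mk = 28  [g.off + e.off - 5]
14. n9.fin = 28  [A₀.mk + B.val - 2]
15. n10.wid = true  [terminal]
16. n11.lim = false  [terminal]
17. n12.off = 26  [terminal]
18. n9.mk = 5  [A.fin + e.off - 49]
19. n1.env = "pn"  ["pn"]
20. n13.ok = 6  [6]
21. n13.depth = "xpn"  ["x" ++ B₀.env]
22. n13.val = 30  [len(B₀.env) + 28]
23. n14.lab = false  [B.ok == B.val]
24. n15.pre = true  [terminal]
25. n14.tag = false  [h.pre == false]
26. n16.off = 12  [terminal]
27. n17.fin = 14  [B.ok * 3 - 4]
28. n18.fin = "ku"  [terminal]
29. n17.mk = 8  [len(b.fin) + 6]
30. n13.env = "xp"  ["xp"]
31. n0.tag = true  [S.lab == false]

5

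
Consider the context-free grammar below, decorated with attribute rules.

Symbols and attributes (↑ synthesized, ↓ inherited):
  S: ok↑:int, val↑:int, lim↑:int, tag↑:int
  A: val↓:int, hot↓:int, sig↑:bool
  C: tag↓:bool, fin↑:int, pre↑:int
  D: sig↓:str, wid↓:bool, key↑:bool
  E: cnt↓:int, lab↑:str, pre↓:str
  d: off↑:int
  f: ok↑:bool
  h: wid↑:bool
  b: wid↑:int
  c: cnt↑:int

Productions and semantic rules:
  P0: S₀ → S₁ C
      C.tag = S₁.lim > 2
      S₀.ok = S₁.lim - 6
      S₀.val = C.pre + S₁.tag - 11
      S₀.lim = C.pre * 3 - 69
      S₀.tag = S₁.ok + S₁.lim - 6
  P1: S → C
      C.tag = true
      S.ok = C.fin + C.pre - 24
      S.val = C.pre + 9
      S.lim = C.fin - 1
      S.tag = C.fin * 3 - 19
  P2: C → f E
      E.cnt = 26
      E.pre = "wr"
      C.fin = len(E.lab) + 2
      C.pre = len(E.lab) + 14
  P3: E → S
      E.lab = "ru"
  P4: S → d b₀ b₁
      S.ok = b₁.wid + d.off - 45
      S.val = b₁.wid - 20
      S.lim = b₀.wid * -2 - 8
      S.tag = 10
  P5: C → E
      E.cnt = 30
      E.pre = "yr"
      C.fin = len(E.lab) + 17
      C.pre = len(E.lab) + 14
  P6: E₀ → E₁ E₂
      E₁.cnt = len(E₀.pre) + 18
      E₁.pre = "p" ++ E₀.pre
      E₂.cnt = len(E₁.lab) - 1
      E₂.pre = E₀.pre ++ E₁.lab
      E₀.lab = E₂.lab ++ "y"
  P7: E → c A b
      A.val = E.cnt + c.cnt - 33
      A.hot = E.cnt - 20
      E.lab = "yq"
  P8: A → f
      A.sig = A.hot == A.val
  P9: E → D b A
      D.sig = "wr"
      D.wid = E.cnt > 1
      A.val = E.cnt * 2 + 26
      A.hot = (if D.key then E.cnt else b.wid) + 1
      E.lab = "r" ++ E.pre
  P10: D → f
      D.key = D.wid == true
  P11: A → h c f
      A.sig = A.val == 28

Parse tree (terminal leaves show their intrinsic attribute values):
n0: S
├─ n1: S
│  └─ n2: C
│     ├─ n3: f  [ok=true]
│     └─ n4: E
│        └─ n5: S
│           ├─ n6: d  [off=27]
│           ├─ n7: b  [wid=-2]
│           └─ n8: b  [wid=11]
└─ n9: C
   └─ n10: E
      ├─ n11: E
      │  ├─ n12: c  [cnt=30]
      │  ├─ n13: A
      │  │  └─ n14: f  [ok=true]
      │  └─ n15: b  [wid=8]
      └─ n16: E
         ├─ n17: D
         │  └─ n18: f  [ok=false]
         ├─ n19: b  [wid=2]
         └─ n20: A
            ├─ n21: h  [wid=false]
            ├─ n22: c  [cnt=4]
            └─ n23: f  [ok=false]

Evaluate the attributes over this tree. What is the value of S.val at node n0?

1. n2.tag = true  [true]
2. n3.ok = true  [terminal]
3. n4.cnt = 26  [26]
4. n4.pre = "wr"  ["wr"]
5. n6.off = 27  [terminal]
6. n7.wid = -2  [terminal]
7. n8.wid = 11  [terminal]
8. n5.ok = -7  [b₁.wid + d.off - 45]
9. n5.val = -9  [b₁.wid - 20]
10. n5.lim = -4  [b₀.wid * -2 - 8]
11. n5.tag = 10  [10]
12. n4.lab = "ru"  ["ru"]
13. n2.fin = 4  [len(E.lab) + 2]
14. n2.pre = 16  [len(E.lab) + 14]
15. n1.ok = -4  [C.fin + C.pre - 24]
16. n1.val = 25  [C.pre + 9]
17. n1.lim = 3  [C.fin - 1]
18. n1.tag = -7  [C.fin * 3 - 19]
19. n9.tag = true  [S₁.lim > 2]
20. n10.cnt = 30  [30]
21. n10.pre = "yr"  ["yr"]
22. n11.cnt = 20  [len(E₀.pre) + 18]
23. n11.pre = "pyr"  ["p" ++ E₀.pre]
24. n12.cnt = 30  [terminal]
25. n13.val = 17  [E.cnt + c.cnt - 33]
26. n13.hot = 0  [E.cnt - 20]
27. n14.ok = true  [terminal]
28. n13.sig = false  [A.hot == A.val]
29. n15.wid = 8  [terminal]
30. n11.lab = "yq"  ["yq"]
31. n16.cnt = 1  [len(E₁.lab) - 1]
32. n16.pre = "yryq"  [E₀.pre ++ E₁.lab]
33. n17.sig = "wr"  ["wr"]
34. n17.wid = false  [E.cnt > 1]
35. n18.ok = false  [terminal]
36. n17.key = false  [D.wid == true]
37. n19.wid = 2  [terminal]
38. n20.val = 28  [E.cnt * 2 + 26]
39. n20.hot = 3  [(if D.key then E.cnt else b.wid) + 1]
40. n21.wid = false  [terminal]
41. n22.cnt = 4  [terminal]
42. n23.ok = false  [terminal]
43. n20.sig = true  [A.val == 28]
44. n16.lab = "ryryq"  ["r" ++ E.pre]
45. n10.lab = "ryryqy"  [E₂.lab ++ "y"]
46. n9.fin = 23  [len(E.lab) + 17]
47. n9.pre = 20  [len(E.lab) + 14]
48. n0.ok = -3  [S₁.lim - 6]
49. n0.val = 2  [C.pre + S₁.tag - 11]
50. n0.lim = -9  [C.pre * 3 - 69]
51. n0.tag = -7  [S₁.ok + S₁.lim - 6]

2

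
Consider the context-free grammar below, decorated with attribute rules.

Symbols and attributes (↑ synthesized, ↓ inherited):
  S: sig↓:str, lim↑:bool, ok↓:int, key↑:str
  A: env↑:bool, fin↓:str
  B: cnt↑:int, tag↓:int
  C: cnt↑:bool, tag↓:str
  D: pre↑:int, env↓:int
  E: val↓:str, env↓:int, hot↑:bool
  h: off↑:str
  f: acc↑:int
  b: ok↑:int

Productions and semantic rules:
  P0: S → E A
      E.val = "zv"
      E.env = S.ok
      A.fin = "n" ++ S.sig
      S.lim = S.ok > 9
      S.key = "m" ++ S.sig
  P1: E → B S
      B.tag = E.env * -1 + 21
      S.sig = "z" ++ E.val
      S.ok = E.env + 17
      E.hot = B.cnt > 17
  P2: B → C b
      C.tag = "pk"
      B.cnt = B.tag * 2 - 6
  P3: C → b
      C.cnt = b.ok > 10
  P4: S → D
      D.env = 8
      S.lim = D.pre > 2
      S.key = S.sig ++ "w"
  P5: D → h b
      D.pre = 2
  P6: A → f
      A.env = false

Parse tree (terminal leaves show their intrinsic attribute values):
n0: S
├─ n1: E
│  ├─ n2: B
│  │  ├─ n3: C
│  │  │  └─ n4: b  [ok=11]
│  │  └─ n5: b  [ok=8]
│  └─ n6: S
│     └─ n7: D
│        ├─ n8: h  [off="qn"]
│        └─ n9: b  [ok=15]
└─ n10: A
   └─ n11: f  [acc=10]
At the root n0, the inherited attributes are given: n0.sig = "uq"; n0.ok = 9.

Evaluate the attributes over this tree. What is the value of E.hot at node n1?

1. n0.sig = "uq"  [given at root]
2. n0.ok = 9  [given at root]
3. n1.val = "zv"  ["zv"]
4. n1.env = 9  [S.ok]
5. n2.tag = 12  [E.env * -1 + 21]
6. n3.tag = "pk"  ["pk"]
7. n4.ok = 11  [terminal]
8. n3.cnt = true  [b.ok > 10]
9. n5.ok = 8  [terminal]
10. n2.cnt = 18  [B.tag * 2 - 6]
11. n6.sig = "zzv"  ["z" ++ E.val]
12. n6.ok = 26  [E.env + 17]
13. n7.env = 8  [8]
14. n8.off = "qn"  [terminal]
15. n9.ok = 15  [terminal]
16. n7.pre = 2  [2]
17. n6.lim = false  [D.pre > 2]
18. n6.key = "zzvw"  [S.sig ++ "w"]
19. n1.hot = true  [B.cnt > 17]
20. n10.fin = "nuq"  ["n" ++ S.sig]
21. n11.acc = 10  [terminal]
22. n10.env = false  [false]
23. n0.lim = false  [S.ok > 9]
24. n0.key = "muq"  ["m" ++ S.sig]

true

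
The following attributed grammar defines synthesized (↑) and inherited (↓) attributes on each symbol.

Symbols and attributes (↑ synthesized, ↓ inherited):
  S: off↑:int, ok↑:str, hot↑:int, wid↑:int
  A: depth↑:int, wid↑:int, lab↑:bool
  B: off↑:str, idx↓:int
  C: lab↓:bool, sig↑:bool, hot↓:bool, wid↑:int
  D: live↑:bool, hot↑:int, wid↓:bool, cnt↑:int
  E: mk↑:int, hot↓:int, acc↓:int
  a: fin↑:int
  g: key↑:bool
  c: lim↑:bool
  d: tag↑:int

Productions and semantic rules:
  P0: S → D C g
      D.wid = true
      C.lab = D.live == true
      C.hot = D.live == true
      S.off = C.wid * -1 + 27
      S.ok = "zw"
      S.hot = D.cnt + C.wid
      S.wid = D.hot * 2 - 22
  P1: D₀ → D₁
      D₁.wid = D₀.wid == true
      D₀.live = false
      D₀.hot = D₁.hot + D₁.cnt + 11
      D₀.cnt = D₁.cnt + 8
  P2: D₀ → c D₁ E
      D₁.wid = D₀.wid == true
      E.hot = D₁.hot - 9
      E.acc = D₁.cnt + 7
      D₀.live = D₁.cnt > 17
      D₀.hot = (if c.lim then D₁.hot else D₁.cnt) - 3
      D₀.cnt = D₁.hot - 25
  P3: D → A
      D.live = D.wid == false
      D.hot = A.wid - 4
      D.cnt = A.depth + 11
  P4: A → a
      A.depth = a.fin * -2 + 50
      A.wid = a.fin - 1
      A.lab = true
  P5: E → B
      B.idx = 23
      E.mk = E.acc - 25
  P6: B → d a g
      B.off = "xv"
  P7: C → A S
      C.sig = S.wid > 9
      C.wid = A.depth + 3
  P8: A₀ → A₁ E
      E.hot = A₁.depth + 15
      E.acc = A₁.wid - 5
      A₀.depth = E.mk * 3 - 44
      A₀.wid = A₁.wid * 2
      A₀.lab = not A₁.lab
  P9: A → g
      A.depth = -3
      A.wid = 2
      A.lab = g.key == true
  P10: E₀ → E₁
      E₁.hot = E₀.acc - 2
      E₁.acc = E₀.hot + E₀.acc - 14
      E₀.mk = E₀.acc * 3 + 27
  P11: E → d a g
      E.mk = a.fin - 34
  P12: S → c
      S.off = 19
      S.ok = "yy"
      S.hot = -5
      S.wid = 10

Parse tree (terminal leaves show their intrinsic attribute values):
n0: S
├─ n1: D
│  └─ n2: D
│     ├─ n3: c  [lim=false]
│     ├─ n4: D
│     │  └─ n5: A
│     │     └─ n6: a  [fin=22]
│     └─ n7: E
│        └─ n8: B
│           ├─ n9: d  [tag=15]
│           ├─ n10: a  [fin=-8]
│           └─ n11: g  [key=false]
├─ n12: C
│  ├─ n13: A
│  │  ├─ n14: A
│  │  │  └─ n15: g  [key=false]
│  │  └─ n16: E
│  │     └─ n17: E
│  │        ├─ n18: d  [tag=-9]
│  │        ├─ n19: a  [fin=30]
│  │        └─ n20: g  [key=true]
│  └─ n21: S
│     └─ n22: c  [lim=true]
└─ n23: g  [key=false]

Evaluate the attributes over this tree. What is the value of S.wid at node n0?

12

1. n1.wid = true  [true]
2. n2.wid = true  [D₀.wid == true]
3. n3.lim = false  [terminal]
4. n4.wid = true  [D₀.wid == true]
5. n6.fin = 22  [terminal]
6. n5.depth = 6  [a.fin * -2 + 50]
7. n5.wid = 21  [a.fin - 1]
8. n5.lab = true  [true]
9. n4.live = false  [D.wid == false]
10. n4.hot = 17  [A.wid - 4]
11. n4.cnt = 17  [A.depth + 11]
12. n7.hot = 8  [D₁.hot - 9]
13. n7.acc = 24  [D₁.cnt + 7]
14. n8.idx = 23  [23]
15. n9.tag = 15  [terminal]
16. n10.fin = -8  [terminal]
17. n11.key = false  [terminal]
18. n8.off = "xv"  ["xv"]
19. n7.mk = -1  [E.acc - 25]
20. n2.live = false  [D₁.cnt > 17]
21. n2.hot = 14  [(if c.lim then D₁.hot else D₁.cnt) - 3]
22. n2.cnt = -8  [D₁.hot - 25]
23. n1.live = false  [false]
24. n1.hot = 17  [D₁.hot + D₁.cnt + 11]
25. n1.cnt = 0  [D₁.cnt + 8]
26. n12.lab = false  [D.live == true]
27. n12.hot = false  [D.live == true]
28. n15.key = false  [terminal]
29. n14.depth = -3  [-3]
30. n14.wid = 2  [2]
31. n14.lab = false  [g.key == true]
32. n16.hot = 12  [A₁.depth + 15]
33. n16.acc = -3  [A₁.wid - 5]
34. n17.hot = -5  [E₀.acc - 2]
35. n17.acc = -5  [E₀.hot + E₀.acc - 14]
36. n18.tag = -9  [terminal]
37. n19.fin = 30  [terminal]
38. n20.key = true  [terminal]
39. n17.mk = -4  [a.fin - 34]
40. n16.mk = 18  [E₀.acc * 3 + 27]
41. n13.depth = 10  [E.mk * 3 - 44]
42. n13.wid = 4  [A₁.wid * 2]
43. n13.lab = true  [not A₁.lab]
44. n22.lim = true  [terminal]
45. n21.off = 19  [19]
46. n21.ok = "yy"  ["yy"]
47. n21.hot = -5  [-5]
48. n21.wid = 10  [10]
49. n12.sig = true  [S.wid > 9]
50. n12.wid = 13  [A.depth + 3]
51. n23.key = false  [terminal]
52. n0.off = 14  [C.wid * -1 + 27]
53. n0.ok = "zw"  ["zw"]
54. n0.hot = 13  [D.cnt + C.wid]
55. n0.wid = 12  [D.hot * 2 - 22]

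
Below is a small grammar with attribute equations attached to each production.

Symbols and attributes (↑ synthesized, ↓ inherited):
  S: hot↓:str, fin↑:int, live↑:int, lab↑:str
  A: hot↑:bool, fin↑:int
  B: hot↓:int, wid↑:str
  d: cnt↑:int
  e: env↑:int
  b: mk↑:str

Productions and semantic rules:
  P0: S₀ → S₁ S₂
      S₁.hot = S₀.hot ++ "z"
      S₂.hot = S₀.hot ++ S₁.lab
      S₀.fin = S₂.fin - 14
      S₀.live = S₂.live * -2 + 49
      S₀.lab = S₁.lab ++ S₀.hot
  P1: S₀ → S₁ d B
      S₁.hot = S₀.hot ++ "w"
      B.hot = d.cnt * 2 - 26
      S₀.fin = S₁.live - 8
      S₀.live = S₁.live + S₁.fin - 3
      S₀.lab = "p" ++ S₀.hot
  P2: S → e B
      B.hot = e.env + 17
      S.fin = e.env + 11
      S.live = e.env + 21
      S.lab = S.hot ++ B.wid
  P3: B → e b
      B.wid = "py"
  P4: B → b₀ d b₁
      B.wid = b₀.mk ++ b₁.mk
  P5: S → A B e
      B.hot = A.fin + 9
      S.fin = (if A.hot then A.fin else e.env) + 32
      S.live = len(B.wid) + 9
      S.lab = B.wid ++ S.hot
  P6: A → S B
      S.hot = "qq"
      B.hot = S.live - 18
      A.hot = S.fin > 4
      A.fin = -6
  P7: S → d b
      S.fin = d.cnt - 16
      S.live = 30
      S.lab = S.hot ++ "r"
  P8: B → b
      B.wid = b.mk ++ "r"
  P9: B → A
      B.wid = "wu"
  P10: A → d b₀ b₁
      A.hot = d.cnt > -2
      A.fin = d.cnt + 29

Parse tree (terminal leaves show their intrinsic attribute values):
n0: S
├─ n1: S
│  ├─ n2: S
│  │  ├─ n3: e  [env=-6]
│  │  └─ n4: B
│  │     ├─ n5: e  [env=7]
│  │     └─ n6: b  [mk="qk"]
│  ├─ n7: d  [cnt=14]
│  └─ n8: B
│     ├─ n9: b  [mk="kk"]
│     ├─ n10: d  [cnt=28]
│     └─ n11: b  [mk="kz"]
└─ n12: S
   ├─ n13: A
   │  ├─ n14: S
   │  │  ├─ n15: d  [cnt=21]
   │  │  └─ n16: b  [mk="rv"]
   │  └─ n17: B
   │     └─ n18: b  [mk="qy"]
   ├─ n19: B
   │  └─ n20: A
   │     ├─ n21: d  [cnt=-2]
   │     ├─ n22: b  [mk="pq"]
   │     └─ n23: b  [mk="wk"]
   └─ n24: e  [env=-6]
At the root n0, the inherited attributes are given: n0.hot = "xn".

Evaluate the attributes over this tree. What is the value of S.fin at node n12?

26

1. n0.hot = "xn"  [given at root]
2. n1.hot = "xnz"  [S₀.hot ++ "z"]
3. n2.hot = "xnzw"  [S₀.hot ++ "w"]
4. n3.env = -6  [terminal]
5. n4.hot = 11  [e.env + 17]
6. n5.env = 7  [terminal]
7. n6.mk = "qk"  [terminal]
8. n4.wid = "py"  ["py"]
9. n2.fin = 5  [e.env + 11]
10. n2.live = 15  [e.env + 21]
11. n2.lab = "xnzwpy"  [S.hot ++ B.wid]
12. n7.cnt = 14  [terminal]
13. n8.hot = 2  [d.cnt * 2 - 26]
14. n9.mk = "kk"  [terminal]
15. n10.cnt = 28  [terminal]
16. n11.mk = "kz"  [terminal]
17. n8.wid = "kkkz"  [b₀.mk ++ b₁.mk]
18. n1.fin = 7  [S₁.live - 8]
19. n1.live = 17  [S₁.live + S₁.fin - 3]
20. n1.lab = "pxnz"  ["p" ++ S₀.hot]
21. n12.hot = "xnpxnz"  [S₀.hot ++ S₁.lab]
22. n14.hot = "qq"  ["qq"]
23. n15.cnt = 21  [terminal]
24. n16.mk = "rv"  [terminal]
25. n14.fin = 5  [d.cnt - 16]
26. n14.live = 30  [30]
27. n14.lab = "qqr"  [S.hot ++ "r"]
28. n17.hot = 12  [S.live - 18]
29. n18.mk = "qy"  [terminal]
30. n17.wid = "qyr"  [b.mk ++ "r"]
31. n13.hot = true  [S.fin > 4]
32. n13.fin = -6  [-6]
33. n19.hot = 3  [A.fin + 9]
34. n21.cnt = -2  [terminal]
35. n22.mk = "pq"  [terminal]
36. n23.mk = "wk"  [terminal]
37. n20.hot = false  [d.cnt > -2]
38. n20.fin = 27  [d.cnt + 29]
39. n19.wid = "wu"  ["wu"]
40. n24.env = -6  [terminal]
41. n12.fin = 26  [(if A.hot then A.fin else e.env) + 32]
42. n12.live = 11  [len(B.wid) + 9]
43. n12.lab = "wuxnpxnz"  [B.wid ++ S.hot]
44. n0.fin = 12  [S₂.fin - 14]
45. n0.live = 27  [S₂.live * -2 + 49]
46. n0.lab = "pxnzxn"  [S₁.lab ++ S₀.hot]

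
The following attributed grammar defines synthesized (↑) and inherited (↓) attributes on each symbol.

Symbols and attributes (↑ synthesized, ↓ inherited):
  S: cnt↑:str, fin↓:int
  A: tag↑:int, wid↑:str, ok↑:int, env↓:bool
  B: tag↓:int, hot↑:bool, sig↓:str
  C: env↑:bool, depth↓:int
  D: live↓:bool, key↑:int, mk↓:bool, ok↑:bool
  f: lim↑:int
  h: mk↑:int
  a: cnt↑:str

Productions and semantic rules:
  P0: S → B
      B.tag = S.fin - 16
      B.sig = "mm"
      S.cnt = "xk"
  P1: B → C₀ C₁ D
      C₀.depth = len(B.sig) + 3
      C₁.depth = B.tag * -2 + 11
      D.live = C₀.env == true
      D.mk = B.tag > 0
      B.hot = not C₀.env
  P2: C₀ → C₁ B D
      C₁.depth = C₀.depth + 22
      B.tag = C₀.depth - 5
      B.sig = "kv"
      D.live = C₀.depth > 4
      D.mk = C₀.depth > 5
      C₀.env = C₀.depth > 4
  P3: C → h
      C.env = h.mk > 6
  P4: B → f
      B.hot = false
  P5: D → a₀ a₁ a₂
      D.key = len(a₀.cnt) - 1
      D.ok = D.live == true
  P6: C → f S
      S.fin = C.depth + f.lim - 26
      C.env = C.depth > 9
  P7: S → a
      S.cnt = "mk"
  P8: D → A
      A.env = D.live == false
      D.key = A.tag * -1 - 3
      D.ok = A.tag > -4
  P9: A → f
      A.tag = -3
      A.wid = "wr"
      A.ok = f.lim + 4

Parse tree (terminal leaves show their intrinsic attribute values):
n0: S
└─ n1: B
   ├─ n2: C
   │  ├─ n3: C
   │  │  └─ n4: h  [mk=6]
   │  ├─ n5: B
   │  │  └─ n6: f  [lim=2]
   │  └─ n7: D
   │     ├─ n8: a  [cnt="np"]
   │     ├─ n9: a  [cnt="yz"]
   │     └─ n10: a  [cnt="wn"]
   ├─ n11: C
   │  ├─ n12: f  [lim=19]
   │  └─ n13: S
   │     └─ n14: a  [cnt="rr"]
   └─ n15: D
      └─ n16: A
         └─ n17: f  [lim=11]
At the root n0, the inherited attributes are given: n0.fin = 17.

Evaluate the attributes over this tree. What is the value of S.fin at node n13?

2

1. n0.fin = 17  [given at root]
2. n1.tag = 1  [S.fin - 16]
3. n1.sig = "mm"  ["mm"]
4. n2.depth = 5  [len(B.sig) + 3]
5. n3.depth = 27  [C₀.depth + 22]
6. n4.mk = 6  [terminal]
7. n3.env = false  [h.mk > 6]
8. n5.tag = 0  [C₀.depth - 5]
9. n5.sig = "kv"  ["kv"]
10. n6.lim = 2  [terminal]
11. n5.hot = false  [false]
12. n7.live = true  [C₀.depth > 4]
13. n7.mk = false  [C₀.depth > 5]
14. n8.cnt = "np"  [terminal]
15. n9.cnt = "yz"  [terminal]
16. n10.cnt = "wn"  [terminal]
17. n7.key = 1  [len(a₀.cnt) - 1]
18. n7.ok = true  [D.live == true]
19. n2.env = true  [C₀.depth > 4]
20. n11.depth = 9  [B.tag * -2 + 11]
21. n12.lim = 19  [terminal]
22. n13.fin = 2  [C.depth + f.lim - 26]
23. n14.cnt = "rr"  [terminal]
24. n13.cnt = "mk"  ["mk"]
25. n11.env = false  [C.depth > 9]
26. n15.live = true  [C₀.env == true]
27. n15.mk = true  [B.tag > 0]
28. n16.env = false  [D.live == false]
29. n17.lim = 11  [terminal]
30. n16.tag = -3  [-3]
31. n16.wid = "wr"  ["wr"]
32. n16.ok = 15  [f.lim + 4]
33. n15.key = 0  [A.tag * -1 - 3]
34. n15.ok = true  [A.tag > -4]
35. n1.hot = false  [not C₀.env]
36. n0.cnt = "xk"  ["xk"]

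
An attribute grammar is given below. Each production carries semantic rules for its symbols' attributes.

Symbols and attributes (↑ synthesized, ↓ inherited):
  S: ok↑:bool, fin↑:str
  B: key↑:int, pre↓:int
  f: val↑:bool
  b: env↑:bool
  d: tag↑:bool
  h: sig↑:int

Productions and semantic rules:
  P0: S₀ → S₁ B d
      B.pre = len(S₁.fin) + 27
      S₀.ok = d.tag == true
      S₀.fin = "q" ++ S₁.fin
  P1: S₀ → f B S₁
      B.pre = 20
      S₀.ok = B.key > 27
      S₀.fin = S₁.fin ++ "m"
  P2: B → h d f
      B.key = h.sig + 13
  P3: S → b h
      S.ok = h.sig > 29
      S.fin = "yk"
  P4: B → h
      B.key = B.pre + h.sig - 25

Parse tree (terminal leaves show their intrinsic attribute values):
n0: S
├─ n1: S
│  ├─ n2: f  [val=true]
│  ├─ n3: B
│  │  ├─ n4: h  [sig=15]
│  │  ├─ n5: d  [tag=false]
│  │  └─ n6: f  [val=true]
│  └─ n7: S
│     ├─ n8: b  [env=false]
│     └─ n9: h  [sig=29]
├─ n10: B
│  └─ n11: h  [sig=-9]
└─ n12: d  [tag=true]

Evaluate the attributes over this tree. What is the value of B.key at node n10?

-4

1. n2.val = true  [terminal]
2. n3.pre = 20  [20]
3. n4.sig = 15  [terminal]
4. n5.tag = false  [terminal]
5. n6.val = true  [terminal]
6. n3.key = 28  [h.sig + 13]
7. n8.env = false  [terminal]
8. n9.sig = 29  [terminal]
9. n7.ok = false  [h.sig > 29]
10. n7.fin = "yk"  ["yk"]
11. n1.ok = true  [B.key > 27]
12. n1.fin = "ykm"  [S₁.fin ++ "m"]
13. n10.pre = 30  [len(S₁.fin) + 27]
14. n11.sig = -9  [terminal]
15. n10.key = -4  [B.pre + h.sig - 25]
16. n12.tag = true  [terminal]
17. n0.ok = true  [d.tag == true]
18. n0.fin = "qykm"  ["q" ++ S₁.fin]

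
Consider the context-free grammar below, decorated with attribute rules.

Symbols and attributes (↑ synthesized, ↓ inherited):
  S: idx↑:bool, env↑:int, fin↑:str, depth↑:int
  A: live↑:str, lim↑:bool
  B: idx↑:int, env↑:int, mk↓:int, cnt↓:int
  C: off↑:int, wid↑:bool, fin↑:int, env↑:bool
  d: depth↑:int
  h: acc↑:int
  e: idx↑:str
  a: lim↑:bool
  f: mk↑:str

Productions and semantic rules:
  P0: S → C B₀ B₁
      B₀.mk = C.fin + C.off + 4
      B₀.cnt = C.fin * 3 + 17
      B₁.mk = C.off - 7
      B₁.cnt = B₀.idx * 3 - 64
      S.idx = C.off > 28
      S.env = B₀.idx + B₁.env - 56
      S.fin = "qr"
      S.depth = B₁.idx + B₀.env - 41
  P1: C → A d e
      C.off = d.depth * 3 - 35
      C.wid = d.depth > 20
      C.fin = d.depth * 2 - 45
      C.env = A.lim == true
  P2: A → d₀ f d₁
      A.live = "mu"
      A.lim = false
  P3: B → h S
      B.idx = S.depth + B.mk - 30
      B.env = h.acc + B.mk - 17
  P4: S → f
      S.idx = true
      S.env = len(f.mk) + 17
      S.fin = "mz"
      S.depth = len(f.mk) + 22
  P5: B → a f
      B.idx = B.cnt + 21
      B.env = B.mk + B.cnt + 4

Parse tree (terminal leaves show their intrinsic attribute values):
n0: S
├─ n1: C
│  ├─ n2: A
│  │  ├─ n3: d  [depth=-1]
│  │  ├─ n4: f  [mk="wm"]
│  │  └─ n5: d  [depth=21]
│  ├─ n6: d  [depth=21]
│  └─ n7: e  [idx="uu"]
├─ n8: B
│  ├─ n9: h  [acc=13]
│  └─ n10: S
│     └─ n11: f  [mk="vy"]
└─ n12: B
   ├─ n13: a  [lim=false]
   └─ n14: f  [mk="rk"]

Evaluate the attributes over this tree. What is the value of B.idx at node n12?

26

1. n3.depth = -1  [terminal]
2. n4.mk = "wm"  [terminal]
3. n5.depth = 21  [terminal]
4. n2.live = "mu"  ["mu"]
5. n2.lim = false  [false]
6. n6.depth = 21  [terminal]
7. n7.idx = "uu"  [terminal]
8. n1.off = 28  [d.depth * 3 - 35]
9. n1.wid = true  [d.depth > 20]
10. n1.fin = -3  [d.depth * 2 - 45]
11. n1.env = false  [A.lim == true]
12. n8.mk = 29  [C.fin + C.off + 4]
13. n8.cnt = 8  [C.fin * 3 + 17]
14. n9.acc = 13  [terminal]
15. n11.mk = "vy"  [terminal]
16. n10.idx = true  [true]
17. n10.env = 19  [len(f.mk) + 17]
18. n10.fin = "mz"  ["mz"]
19. n10.depth = 24  [len(f.mk) + 22]
20. n8.idx = 23  [S.depth + B.mk - 30]
21. n8.env = 25  [h.acc + B.mk - 17]
22. n12.mk = 21  [C.off - 7]
23. n12.cnt = 5  [B₀.idx * 3 - 64]
24. n13.lim = false  [terminal]
25. n14.mk = "rk"  [terminal]
26. n12.idx = 26  [B.cnt + 21]
27. n12.env = 30  [B.mk + B.cnt + 4]
28. n0.idx = false  [C.off > 28]
29. n0.env = -3  [B₀.idx + B₁.env - 56]
30. n0.fin = "qr"  ["qr"]
31. n0.depth = 10  [B₁.idx + B₀.env - 41]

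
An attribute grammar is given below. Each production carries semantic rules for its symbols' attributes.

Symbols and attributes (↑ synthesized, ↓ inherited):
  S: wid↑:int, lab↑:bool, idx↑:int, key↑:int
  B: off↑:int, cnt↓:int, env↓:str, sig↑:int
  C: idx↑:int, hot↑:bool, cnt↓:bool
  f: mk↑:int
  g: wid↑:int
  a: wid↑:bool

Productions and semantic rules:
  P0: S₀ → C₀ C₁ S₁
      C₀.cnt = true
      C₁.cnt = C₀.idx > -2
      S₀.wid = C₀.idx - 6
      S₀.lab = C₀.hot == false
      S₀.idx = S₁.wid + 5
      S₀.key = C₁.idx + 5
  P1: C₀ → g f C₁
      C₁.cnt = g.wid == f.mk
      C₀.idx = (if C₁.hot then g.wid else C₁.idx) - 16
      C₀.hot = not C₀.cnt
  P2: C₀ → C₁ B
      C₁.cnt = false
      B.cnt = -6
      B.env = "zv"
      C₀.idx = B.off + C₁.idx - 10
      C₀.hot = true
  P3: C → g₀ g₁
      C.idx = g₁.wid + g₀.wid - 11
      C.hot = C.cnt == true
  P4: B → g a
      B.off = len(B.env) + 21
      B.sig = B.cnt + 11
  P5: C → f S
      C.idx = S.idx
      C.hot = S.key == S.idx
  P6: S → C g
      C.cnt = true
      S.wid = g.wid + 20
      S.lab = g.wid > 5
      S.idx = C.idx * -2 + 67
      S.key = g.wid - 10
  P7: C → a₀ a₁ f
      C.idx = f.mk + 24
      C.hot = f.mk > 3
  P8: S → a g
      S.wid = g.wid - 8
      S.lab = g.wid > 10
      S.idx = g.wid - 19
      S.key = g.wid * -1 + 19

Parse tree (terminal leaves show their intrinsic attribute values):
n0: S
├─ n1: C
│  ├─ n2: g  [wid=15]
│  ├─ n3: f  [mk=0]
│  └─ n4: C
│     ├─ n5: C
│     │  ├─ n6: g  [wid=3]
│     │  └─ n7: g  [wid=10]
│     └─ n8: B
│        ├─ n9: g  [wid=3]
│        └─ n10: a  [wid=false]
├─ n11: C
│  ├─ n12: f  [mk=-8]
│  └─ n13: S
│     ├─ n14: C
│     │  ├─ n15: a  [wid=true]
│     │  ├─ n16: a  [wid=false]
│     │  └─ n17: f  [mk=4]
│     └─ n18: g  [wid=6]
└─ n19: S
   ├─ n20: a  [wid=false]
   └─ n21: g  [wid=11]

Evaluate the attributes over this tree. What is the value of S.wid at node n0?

1. n1.cnt = true  [true]
2. n2.wid = 15  [terminal]
3. n3.mk = 0  [terminal]
4. n4.cnt = false  [g.wid == f.mk]
5. n5.cnt = false  [false]
6. n6.wid = 3  [terminal]
7. n7.wid = 10  [terminal]
8. n5.idx = 2  [g₁.wid + g₀.wid - 11]
9. n5.hot = false  [C.cnt == true]
10. n8.cnt = -6  [-6]
11. n8.env = "zv"  ["zv"]
12. n9.wid = 3  [terminal]
13. n10.wid = false  [terminal]
14. n8.off = 23  [len(B.env) + 21]
15. n8.sig = 5  [B.cnt + 11]
16. n4.idx = 15  [B.off + C₁.idx - 10]
17. n4.hot = true  [true]
18. n1.idx = -1  [(if C₁.hot then g.wid else C₁.idx) - 16]
19. n1.hot = false  [not C₀.cnt]
20. n11.cnt = true  [C₀.idx > -2]
21. n12.mk = -8  [terminal]
22. n14.cnt = true  [true]
23. n15.wid = true  [terminal]
24. n16.wid = false  [terminal]
25. n17.mk = 4  [terminal]
26. n14.idx = 28  [f.mk + 24]
27. n14.hot = true  [f.mk > 3]
28. n18.wid = 6  [terminal]
29. n13.wid = 26  [g.wid + 20]
30. n13.lab = true  [g.wid > 5]
31. n13.idx = 11  [C.idx * -2 + 67]
32. n13.key = -4  [g.wid - 10]
33. n11.idx = 11  [S.idx]
34. n11.hot = false  [S.key == S.idx]
35. n20.wid = false  [terminal]
36. n21.wid = 11  [terminal]
37. n19.wid = 3  [g.wid - 8]
38. n19.lab = true  [g.wid > 10]
39. n19.idx = -8  [g.wid - 19]
40. n19.key = 8  [g.wid * -1 + 19]
41. n0.wid = -7  [C₀.idx - 6]
42. n0.lab = true  [C₀.hot == false]
43. n0.idx = 8  [S₁.wid + 5]
44. n0.key = 16  [C₁.idx + 5]

-7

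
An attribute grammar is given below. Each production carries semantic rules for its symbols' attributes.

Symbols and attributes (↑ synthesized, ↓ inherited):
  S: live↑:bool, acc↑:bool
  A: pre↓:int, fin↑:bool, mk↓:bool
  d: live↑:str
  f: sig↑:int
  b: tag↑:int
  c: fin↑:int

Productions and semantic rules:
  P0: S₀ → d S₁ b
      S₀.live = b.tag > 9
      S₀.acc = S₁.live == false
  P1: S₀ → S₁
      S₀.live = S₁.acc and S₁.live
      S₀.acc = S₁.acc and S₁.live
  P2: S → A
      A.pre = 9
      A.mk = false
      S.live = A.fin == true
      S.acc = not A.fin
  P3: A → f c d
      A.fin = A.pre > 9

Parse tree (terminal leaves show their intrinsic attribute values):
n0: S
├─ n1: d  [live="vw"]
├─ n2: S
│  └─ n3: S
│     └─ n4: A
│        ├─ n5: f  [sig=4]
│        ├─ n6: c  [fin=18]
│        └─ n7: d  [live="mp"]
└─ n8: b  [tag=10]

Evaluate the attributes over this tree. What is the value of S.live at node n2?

false

1. n1.live = "vw"  [terminal]
2. n4.pre = 9  [9]
3. n4.mk = false  [false]
4. n5.sig = 4  [terminal]
5. n6.fin = 18  [terminal]
6. n7.live = "mp"  [terminal]
7. n4.fin = false  [A.pre > 9]
8. n3.live = false  [A.fin == true]
9. n3.acc = true  [not A.fin]
10. n2.live = false  [S₁.acc and S₁.live]
11. n2.acc = false  [S₁.acc and S₁.live]
12. n8.tag = 10  [terminal]
13. n0.live = true  [b.tag > 9]
14. n0.acc = true  [S₁.live == false]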